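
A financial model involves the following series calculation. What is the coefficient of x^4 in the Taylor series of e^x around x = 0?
Taylor series of e^x = Σ x^n/n!
Coefficient of x^4 = 1/4! = 1/24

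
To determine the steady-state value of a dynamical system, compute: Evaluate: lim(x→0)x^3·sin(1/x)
Squeeze theorem: -|x^3| ≤ x^3·sin(1/x) ≤ |x^3|
Since x^3 → 0 as x → 0, by squeeze theorem the limit is 0

Answer: 0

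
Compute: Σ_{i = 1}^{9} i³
Using formula: Σ i^3 = [n(n+1)/2]² = [9·10/2]² = 2025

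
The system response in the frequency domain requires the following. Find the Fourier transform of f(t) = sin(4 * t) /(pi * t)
sin(W * t)/(pi * t) = (W/pi) * sinc(W * t/pi) is the impulse response of the ideal low-pass filter with cutoff W (here W = 4).
Its Fourier transform is a rectangular function:
F(omega) = 1 for |omega| < 4, 0 otherwise

Answer: rect(omega/8) [i.e., 1 for |omega| < 4, 0 otherwise]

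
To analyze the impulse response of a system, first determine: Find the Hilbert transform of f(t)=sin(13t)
The Hilbert transform shifts each frequency component by -pi/2.
H{sin(wt)} = -cos(wt)
With w = 13: H{sin(13t)} = -cos(13t)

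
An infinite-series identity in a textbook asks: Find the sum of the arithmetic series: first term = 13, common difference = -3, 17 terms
Last term: a_n=13+(17-1)·-3=-35
Sum=n(a_1+a_n)/2=17(13+(-35))/2=-187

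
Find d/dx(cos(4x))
Chain rule: d/dx[cos(u)]=-sin(u)·u' where u=4x
u'=4

Answer: -4·sin(4x)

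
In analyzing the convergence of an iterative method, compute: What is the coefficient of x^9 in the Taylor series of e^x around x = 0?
Taylor series of e^x = Σ x^n/n!
Coefficient of x^9 = 1/9! = 1/362880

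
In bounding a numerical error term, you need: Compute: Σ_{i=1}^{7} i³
Using formula: Σ i^3=[n(n + 1)/2]²=[7·8/2]²=784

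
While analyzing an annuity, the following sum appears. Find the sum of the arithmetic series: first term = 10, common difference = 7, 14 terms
Last term: a_n=10 + (14 - 1)·7=101
Sum=n(a_1 + a_n)/2=14(10 + 101)/2=777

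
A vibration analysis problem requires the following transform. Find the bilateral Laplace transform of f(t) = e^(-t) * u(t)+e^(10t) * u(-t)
For e^(-t) * u(t): L = 1/(s + 1), Re(s) > -1
For e^(10t) * u(-t): L = -1/(s-10), Re(s) < 10
Combined: F(s) = 1/(s + 1) - 1/(s-10), -1 < Re(s) < 10

Answer: 1/(s + 1) - 1/(s-10), ROC: -1 < Re(s) < 10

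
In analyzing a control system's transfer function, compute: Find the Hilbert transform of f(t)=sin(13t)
The Hilbert transform shifts each frequency component by -pi/2.
H{sin(wt)}=-cos(wt)
With w=13: H{sin(13t)}=-cos(13t)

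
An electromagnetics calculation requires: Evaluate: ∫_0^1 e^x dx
Antiderivative: e^x
Evaluate: (e^1 - 1)

Answer: e^1 - 1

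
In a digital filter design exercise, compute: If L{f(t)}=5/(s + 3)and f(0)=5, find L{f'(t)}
L{f'(t)} = s·F(s) - f(0) = 5s/(s + 3) - 5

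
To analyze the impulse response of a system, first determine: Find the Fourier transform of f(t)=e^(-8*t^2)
The Fourier transform of a Gaussian e^(-a*t^2) is sqrt(pi/a)*e^(-omega^2/(4a)).
With a = 8: F(omega) = sqrt(pi/8)*e^(-omega^2/32)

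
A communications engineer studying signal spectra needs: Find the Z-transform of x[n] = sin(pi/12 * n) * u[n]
Z{sin(w0*n)*u[n]}=z*sin(w0)/(z^2 - 2z*cos(w0) + 1)
With w0=pi/12: X(z)=z*sin(pi/12)/(z^2 - 2z*cos(pi/12) + 1)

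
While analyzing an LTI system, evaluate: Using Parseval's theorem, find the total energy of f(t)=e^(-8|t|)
Parseval's theorem: E=integral |f(t)|^2 dt=(1/2pi) integral |F(omega)|^2 domega
E=integral_{-inf}^{inf} e^(-16|t|) dt=2 * integral_0^inf e^(-16t) dt=2/(2 * 8)=1/8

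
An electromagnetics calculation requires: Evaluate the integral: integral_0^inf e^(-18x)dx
integral_0^inf e^(-18x) dx = [-1/18*e^(-18x)]_0^inf
= 0 - (-1/18) = 1/18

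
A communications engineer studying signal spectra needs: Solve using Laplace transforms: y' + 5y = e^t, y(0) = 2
Take L: sY - 2+5Y = 1/(s-1)
Y(s+5) = 1/(s-1)+2
Y = 1/((s-1)(s+5))+2/(s+5)
Partial fractions: 1/((s-1)(s+5)) = (1/6)/(s-1) - (1/6)/(s+5)
So Y = (1/6)/(s-1)+(11/6)/(s+5)
Inverse Laplace transform (L^(-1){1/(s-1)} = e^t, L^(-1){1/(s+5)} = e^(-5t)):

Answer: y(t) = (1/6)·e^t+(11/6)·e^(-5t)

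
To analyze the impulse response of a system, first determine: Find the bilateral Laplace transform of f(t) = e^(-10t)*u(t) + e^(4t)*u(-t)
For e^(-10t)*u(t): L = 1/(s+10), Re(s) > -10
For e^(4t)*u(-t): L = -1/(s-4), Re(s) < 4
Combined: F(s) = 1/(s+10)-1/(s-4), -10 < Re(s) < 4

Answer: 1/(s+10)-1/(s-4), ROC: -10 < Re(s) < 4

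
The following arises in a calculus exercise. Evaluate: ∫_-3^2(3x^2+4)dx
Step 1: Find antiderivative F(x) = x^3 + 4x
Step 2: F(2) - F(-3) = 16 - (-39) = 55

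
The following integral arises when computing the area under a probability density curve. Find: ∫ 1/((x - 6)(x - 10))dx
Partial fractions: 1/((x-6)(x-10)) = A/(x-6)+B/(x-10)
A = -1/4, B = 1/4
∫ [-1/4· 1/(x-6)+1/4· 1/(x-10)] dx
= (1/4)[ln|x-10| - ln|x-6|]+C

Answer: (1/4)·ln|(x-10)/(x-6)|+C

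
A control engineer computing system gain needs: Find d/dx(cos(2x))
Chain rule: d/dx[cos(u)]=-sin(u)·u' where u=2x
u'=2

Answer: -2·sin(2x)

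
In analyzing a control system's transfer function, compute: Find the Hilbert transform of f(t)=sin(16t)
The Hilbert transform shifts each frequency component by -pi/2.
H{sin(wt)}=-cos(wt)
With w=16: H{sin(16t)}=-cos(16t)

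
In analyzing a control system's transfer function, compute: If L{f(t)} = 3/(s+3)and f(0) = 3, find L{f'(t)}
L{f'(t)}=s·F(s) - f(0)=3s/(s + 3) - 3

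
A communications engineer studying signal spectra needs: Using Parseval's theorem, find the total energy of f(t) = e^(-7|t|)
Parseval's theorem: E=integral |f(t)|^2 dt=(1/2pi) integral |F(omega)|^2 domega
E=integral_{-inf}^{inf} e^(-14|t|) dt=2 * integral_0^inf e^(-14t) dt=2/(2 * 7)=1/7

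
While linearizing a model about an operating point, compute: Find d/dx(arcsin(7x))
d/dx[arcsin(u)]=u'/√(1-u²), u=7x, u'=7

Answer: 7/√(1-49x²)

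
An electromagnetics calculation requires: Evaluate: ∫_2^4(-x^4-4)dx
Step 1: Find antiderivative F(x)=(-1/5)x^5-4x
Step 2: F(4) - F(2)=-1104/5 - (-72/5)=-1032/5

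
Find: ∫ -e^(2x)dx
Since d/dx[e^(2x)] = 2e^(2x), we get -1/2 e^(2x) + C

Answer: (-1/2)e^(2x) + C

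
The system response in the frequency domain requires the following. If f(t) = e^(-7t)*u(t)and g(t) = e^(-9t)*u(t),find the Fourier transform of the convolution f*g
By the convolution theorem: F{f * g} = F(omega) * G(omega)
F(omega) = 1/(7 + j * omega), G(omega) = 1/(9 + j * omega)
F{f * g} = 1/((7 + j * omega)(9 + j * omega))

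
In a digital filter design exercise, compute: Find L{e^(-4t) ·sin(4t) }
First shifting: L{e^(at)f(t)}=F(s-a)
L{sin(4t)}=4/(s²+16)
Shift: 4/((s+4)²+16)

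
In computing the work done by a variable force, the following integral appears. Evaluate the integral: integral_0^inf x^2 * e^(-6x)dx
This is a Gamma integral. Substitute u=6x (du=6 dx):
integral_0^inf x^2 * e^(-6x) dx=(1/6^3) integral_0^inf u^2 * e^(-u) du
=Gamma(3)/6^3=2!/6^3=2/216

Answer: 1/108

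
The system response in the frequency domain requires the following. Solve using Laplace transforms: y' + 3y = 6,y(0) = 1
Take L of both sides: sY(s) - 1 + 3Y(s)=6/s
Y(s)(s + 3)=6/s + 1
Y(s)=6/(s(s + 3)) + 1/(s + 3)
Partial fractions: 6/(s(s + 3))=2/s - 2/(s + 3)
So Y(s)=2/s - 1/(s + 3)
Inverse transform (L^(-1){1/s}=1, L^(-1){1/(s + 3)}=e^(-3t)):

Answer: y(t)=2 - e^(-3t)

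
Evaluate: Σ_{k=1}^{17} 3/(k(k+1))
Partial fractions: 3/(k(k + 1))=3/k - 3/(k + 1)
Telescoping sum: 3(1 - 1/18)=3·17/18

Answer: 17/6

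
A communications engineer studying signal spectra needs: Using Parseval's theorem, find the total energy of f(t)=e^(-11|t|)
Parseval's theorem: E = integral |f(t)|^2 dt = (1/2pi) integral |F(omega)|^2 domega
E = integral_{-inf}^{inf} e^(-22|t|) dt = 2*integral_0^inf e^(-22t) dt = 2/(2*11) = 1/11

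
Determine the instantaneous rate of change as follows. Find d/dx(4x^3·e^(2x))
Product rule: (fg)'=f'g + fg'
f=4x^3, f'=12x^2
g=e^(2x), g'=2·e^(2x)

Answer: 12x^2·e^(2x) + 8x^3·e^(2x)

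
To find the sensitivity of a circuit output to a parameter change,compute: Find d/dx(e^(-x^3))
Chain rule: d/dx[e^u]=e^u · u' where u=-x^3
u'=-3x^2

Answer: -3x^2·e^(-x^3)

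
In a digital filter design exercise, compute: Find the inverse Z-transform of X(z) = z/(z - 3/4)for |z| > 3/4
Standard pair: z/(z-a) <-> a^n*u[n] for causal signals
With a = 3/4: x[n] = (3/4)^n*u[n]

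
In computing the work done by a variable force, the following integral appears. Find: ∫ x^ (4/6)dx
Power rule: ∫ x^(2/3) dx = x^(5/3)/(5/3) + C

Answer: (3/5)·x^(5/3) + C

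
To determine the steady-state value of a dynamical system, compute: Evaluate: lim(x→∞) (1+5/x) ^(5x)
Rewrite as [(1+5/x)^x]^5.
lim(1+5/x)^x=e^5, so limit=(e^5)^5=e^25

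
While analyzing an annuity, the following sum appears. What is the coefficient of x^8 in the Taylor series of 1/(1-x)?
1/(1-x) = Σ x^n for |x|<1
All coefficients are 1

Answer: 1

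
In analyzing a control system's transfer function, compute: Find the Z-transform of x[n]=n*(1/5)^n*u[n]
Using the property Z{n*a^n*u[n]} = az/(z-a)^2
With a = 1/5: X(z) = (1/5)z/(z - 1/5)^2, |z| > 1/5

Answer: (1/5)z/(z - 1/5)^2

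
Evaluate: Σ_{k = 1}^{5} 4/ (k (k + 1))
Partial fractions: 4/(k(k + 1))=4/k - 4/(k + 1)
Telescoping sum: 4(1 - 1/6)=4·5/6

Answer: 10/3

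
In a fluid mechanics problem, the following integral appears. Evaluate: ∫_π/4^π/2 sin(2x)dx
Antiderivative: -cos(2x)/2
Evaluate at bounds: [-cos(2·π/2)/2] - [-cos(2·π/4)/2]
=(-(-1)+(0))/2=1/2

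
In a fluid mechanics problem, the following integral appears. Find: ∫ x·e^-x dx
Integration by parts: u=x, dv=e^-x dx
du=dx, v=-e^-x
=-x·e^-x - ∫ -e^-x dx
=-x·e^-x - e^-x+C

Answer: -e^-x(x+1)+C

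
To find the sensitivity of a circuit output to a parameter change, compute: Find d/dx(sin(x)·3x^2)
Product rule: (fg)'=f'g + fg'
f=sin(x), f'=cos(x)
g=3x^2, g'=6x

Answer: 3·cos(x)·x^2 + 6·sin(x)·x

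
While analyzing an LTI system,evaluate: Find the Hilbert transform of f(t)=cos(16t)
The Hilbert transform shifts each frequency component by -pi/2.
H{cos(wt)}=sin(wt)
With w=16: H{cos(16t)}=sin(16t)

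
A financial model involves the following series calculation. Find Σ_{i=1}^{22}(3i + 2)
= 3·Σ i+2·22 = 3·253+44 = 803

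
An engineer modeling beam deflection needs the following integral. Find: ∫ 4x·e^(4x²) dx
Let u = 4x², du = 8x dx
∫ (1/2)e^u du = e^u/2 + C

Answer: e^(4x²)/2 + C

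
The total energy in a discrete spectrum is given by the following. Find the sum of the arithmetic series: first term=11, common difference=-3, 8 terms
Last term: a_n=11+(8-1)·-3=-10
Sum=n(a_1+a_n)/2=8(11+(-10))/2=4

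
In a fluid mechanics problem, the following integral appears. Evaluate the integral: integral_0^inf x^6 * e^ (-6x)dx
This is a Gamma integral. Substitute u=6x (du=6 dx):
integral_0^inf x^6*e^(-6x) dx=(1/6^7) integral_0^inf u^6*e^(-u) du
=Gamma(7)/6^7=6!/6^7=720/279936

Answer: 5/1944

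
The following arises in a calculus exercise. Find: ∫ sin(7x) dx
Using substitution u=7x: ∫ sin(u) du/7=-cos(u)/7+C

Answer: (-1/7)cos(7x)+C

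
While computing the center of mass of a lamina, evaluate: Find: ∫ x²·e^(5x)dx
Integration by parts twice:
First: u = x², dv = e^(5x) dx => x²e^(5x)/5 - (2/5)∫ xe^(5x) dx
Second (∫ xe^(5x) dx): xe^(5x)/5 - e^(5x)/25
Combining: e^(5x)(x²/5 - 2x/25 + 2/125) + C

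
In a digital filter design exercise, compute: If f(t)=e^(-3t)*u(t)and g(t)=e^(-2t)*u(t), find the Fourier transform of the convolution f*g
By the convolution theorem: F{f*g} = F(omega)*G(omega)
F(omega) = 1/(3+j*omega), G(omega) = 1/(2+j*omega)
F{f*g} = 1/((3+j*omega)(2+j*omega))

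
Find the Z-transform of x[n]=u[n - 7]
Using the time-shift property: Z{u[n-7]} = z^(-7)*z/(z-1)
= z^(-6)/(z-1)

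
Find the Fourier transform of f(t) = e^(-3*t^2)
The Fourier transform of a Gaussian e^(-a*t^2) is sqrt(pi/a)*e^(-omega^2/(4a)).
With a=3: F(omega)=sqrt(pi/3)*e^(-omega^2/12)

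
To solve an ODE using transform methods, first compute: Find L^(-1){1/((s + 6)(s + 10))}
Partial fractions: 1/((s + 6)(s + 10)) = A/(s + 6) + B/(s + 10)
Cover-up: A = 1/(s + 10)|_{s = -6} = 1/4; B = 1/(s + 6)|_{s = -10} = -1/4
L^(-1) = (1/4)e^(-6t) - (1/4)e^(-10t)

Answer: (1/4)(e^(-6t) - e^(-10t))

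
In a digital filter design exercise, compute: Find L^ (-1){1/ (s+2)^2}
L^(-1){1/(s-a)^n}=t^(n-1)·e^(at)/(n-1)!
Here a=-2, n=2: t^1·e^(-2t)/1

Answer: t·e^(-2t)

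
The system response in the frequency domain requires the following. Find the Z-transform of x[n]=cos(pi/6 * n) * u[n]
Z{cos(w0 * n) * u[n]} = z(z - cos(w0))/(z^2 - 2z * cos(w0) + 1)
With w0 = pi/6: X(z) = z(z - cos(pi/6))/(z^2 - 2z * cos(pi/6) + 1)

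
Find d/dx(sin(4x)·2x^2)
Product rule: (fg)'=f'g+fg'
f=sin(4x), f'=4·cos(4x)
g=2x^2, g'=4x

Answer: 8·cos(4x)·x^2+4·sin(4x)·x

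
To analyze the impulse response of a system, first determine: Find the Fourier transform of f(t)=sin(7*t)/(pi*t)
sin(W * t)/(pi * t)=(W/pi) * sinc(W * t/pi) is the impulse response of the ideal low-pass filter with cutoff W (here W=7).
Its Fourier transform is a rectangular function:
F(omega)=1 for |omega| < 7, 0 otherwise

Answer: rect(omega/14) [i.e., 1 for |omega| < 7, 0 otherwise]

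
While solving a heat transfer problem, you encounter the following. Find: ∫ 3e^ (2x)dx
Since d/dx[e^(2x)]=2e^(2x), we get 3/2 e^(2x) + C

Answer: (3/2)e^(2x) + C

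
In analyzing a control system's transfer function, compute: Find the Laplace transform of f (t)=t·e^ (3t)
L{t·e^(at)} = 1/(s-a)²
L{t·e^(3t)} = 1/(s-3)²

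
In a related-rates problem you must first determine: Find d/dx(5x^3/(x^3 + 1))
Quotient rule: (f/g)' = (f'g - fg')/g²
f = 5x^3, f' = 15x^2
g = x^3+1, g' = 3x^2

Answer: (15x^2·(x^3+1)-15x^5)/(x^3+1)²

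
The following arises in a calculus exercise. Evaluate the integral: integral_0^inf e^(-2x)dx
integral_0^inf e^(-2x) dx=[-1/2 * e^(-2x)]_0^inf
=0 - (-1/2)=1/2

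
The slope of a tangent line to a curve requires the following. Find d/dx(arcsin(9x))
d/dx[arcsin(u)] = u'/√(1-u²), u = 9x, u' = 9

Answer: 9/√(1 - 81x²)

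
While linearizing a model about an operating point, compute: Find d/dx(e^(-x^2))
Chain rule: d/dx[e^u] = e^u · u' where u = -x^2
u' = -2x

Answer: -2x·e^(-x^2)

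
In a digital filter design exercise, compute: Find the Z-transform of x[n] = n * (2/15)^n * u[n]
Using the property Z{n*a^n*u[n]}=az/(z-a)^2
With a=2/15: X(z)=(2/15)z/(z - 2/15)^2, |z| > 2/15

Answer: (2/15)z/(z - 2/15)^2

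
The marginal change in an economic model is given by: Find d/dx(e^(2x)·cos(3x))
Product rule: (fg)' = f'g+fg'
f = e^(2x), f' = 2·e^(2x)
g = cos(3x), g' = -3·sin(3x)

Answer: 2·e^(2x)·cos(3x)-3·e^(2x)·sin(3x)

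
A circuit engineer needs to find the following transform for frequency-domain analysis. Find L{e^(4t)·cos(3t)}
First shifting: L{e^(at)f(t)} = F(s-a)
L{cos(3t)} = s/(s² + 9)
Shift: (s-4)/((s-4)² + 9)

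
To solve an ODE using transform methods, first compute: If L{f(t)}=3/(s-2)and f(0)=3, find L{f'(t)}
L{f'(t)} = s·F(s) - f(0) = 3s/(s-2) - 3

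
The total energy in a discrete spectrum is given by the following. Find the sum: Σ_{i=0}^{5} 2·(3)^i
Geometric series: S=a(1 - r^n)/(1 - r)
a=2, r=3, n=6
S=2(1-729)/-2=728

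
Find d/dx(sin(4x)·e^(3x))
Product rule: (fg)' = f'g + fg'
f = sin(4x), f' = 4·cos(4x)
g = e^(3x), g' = 3·e^(3x)

Answer: 4·cos(4x)·e^(3x) + 3·sin(4x)·e^(3x)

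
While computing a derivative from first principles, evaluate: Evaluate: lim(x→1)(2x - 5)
Polynomial is continuous, so substitute x = 1:
2·1 - 5 = -3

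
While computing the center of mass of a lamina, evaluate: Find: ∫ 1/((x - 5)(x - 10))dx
Partial fractions: 1/((x-5)(x-10)) = A/(x-5)+B/(x-10)
A = -1/5, B = 1/5
∫ [-1/5· 1/(x-5)+1/5· 1/(x-10)] dx
= (1/5)[ln|x-10| - ln|x-5|]+C

Answer: (1/5)·ln|(x-10)/(x-5)|+C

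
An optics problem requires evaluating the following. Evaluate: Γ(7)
Γ(n) = (n-1)! for positive integers
Γ(7) = 6! = 720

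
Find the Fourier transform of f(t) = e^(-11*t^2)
The Fourier transform of a Gaussian e^(-a*t^2) is sqrt(pi/a)*e^(-omega^2/(4a)).
With a=11: F(omega)=sqrt(pi/11)*e^(-omega^2/44)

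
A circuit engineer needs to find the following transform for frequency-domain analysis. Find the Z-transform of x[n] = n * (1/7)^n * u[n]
Using the property Z{n*a^n*u[n]}=az/(z-a)^2
With a=1/7: X(z)=(1/7)z/(z - 1/7)^2, |z| > 1/7

Answer: (1/7)z/(z - 1/7)^2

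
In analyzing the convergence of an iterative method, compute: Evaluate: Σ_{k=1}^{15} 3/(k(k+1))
Partial fractions: 3/(k(k+1)) = 3/k - 3/(k+1)
Telescoping sum: 3(1-1/16) = 3·15/16

Answer: 45/16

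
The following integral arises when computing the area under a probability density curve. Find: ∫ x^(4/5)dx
Power rule: ∫ x^(4/5) dx = x^(9/5)/(9/5)+C

Answer: (5/9)·x^(9/5)+C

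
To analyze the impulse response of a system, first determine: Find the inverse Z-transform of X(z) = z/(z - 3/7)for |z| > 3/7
Standard pair: z/(z-a) <-> a^n * u[n] for causal signals
With a = 3/7: x[n] = (3/7)^n * u[n]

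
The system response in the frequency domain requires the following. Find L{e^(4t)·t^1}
First shifting: L{e^(at)f(t)}=F(s-a)
L{t^1}=1/s^2
Shift s → s-4: 1/(s-4)^2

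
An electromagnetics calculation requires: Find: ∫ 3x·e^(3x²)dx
Let u = 3x², du = 6x dx
∫ (1/2)e^u du = e^u/2 + C

Answer: e^(3x²)/2 + C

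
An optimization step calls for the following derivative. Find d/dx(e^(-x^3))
Chain rule: d/dx[e^u]=e^u · u' where u=-x^3
u'=-3x^2

Answer: -3x^2·e^(-x^3)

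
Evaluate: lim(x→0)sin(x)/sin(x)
sin(u) ≈ u for small u:
sin(x)/sin(x) ≈ x/(x) = 1/1

Answer: 1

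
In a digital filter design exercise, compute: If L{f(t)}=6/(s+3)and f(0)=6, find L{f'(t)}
L{f'(t)} = s·F(s) - f(0) = 6s/(s+3)-6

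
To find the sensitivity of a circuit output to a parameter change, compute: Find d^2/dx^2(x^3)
Apply power rule 2 times:
d^1: 3x^2
d^2: 6x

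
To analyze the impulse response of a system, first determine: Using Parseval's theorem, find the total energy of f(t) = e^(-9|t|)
Parseval's theorem: E = integral |f(t)|^2 dt = (1/2pi) integral |F(omega)|^2 domega
E = integral_{-inf}^{inf} e^(-18|t|) dt = 2 * integral_0^inf e^(-18t) dt = 2/(2 * 9) = 1/9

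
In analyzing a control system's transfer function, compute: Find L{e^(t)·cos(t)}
First shifting: L{e^(at)f(t)} = F(s-a)
L{cos(t)} = s/(s²+1)
Shift: (s-1)/((s-1)²+1)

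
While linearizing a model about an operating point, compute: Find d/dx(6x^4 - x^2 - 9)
Power rule: d/dx(ax^n)=n·a·x^(n-1)
Term by term: 24·x^3 - 2·x

Answer: 24x^3 - 2x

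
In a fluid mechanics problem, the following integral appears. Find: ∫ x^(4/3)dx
Power rule: ∫ x^(4/3) dx = x^(7/3)/(7/3)+C

Answer: (3/7)·x^(7/3)+C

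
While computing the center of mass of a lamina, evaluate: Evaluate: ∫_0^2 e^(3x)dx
Antiderivative: (1/3)e^(3x)
Evaluate: (1/3)(e^6-1)

Answer: (e^6-1)/3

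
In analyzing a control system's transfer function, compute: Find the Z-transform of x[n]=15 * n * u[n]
Z{n * u[n]} = z/(z-1)^2
By linearity: Z{15 * n * u[n]} = 15z/(z-1)^2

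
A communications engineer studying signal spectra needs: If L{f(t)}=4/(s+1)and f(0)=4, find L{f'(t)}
L{f'(t)}=s·F(s) - f(0)=4s/(s + 1) - 4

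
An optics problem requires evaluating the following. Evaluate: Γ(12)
Γ(n)=(n-1)! for positive integers
Γ(12)=11!=39916800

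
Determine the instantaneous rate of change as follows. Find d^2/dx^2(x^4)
Apply power rule 2 times:
d^1: 4x^3
d^2: 12x^2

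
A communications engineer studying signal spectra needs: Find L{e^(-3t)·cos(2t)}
First shifting: L{e^(at)f(t)} = F(s-a)
L{cos(2t)} = s/(s² + 4)
Shift: (s + 3)/((s + 3)² + 4)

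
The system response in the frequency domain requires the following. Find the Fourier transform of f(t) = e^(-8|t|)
Using the standard pair: F{e^(-a|t|)} = 2a/(a^2 + omega^2)
With a = 8: F(omega) = 16/(64 + omega^2)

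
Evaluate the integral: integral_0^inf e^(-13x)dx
integral_0^inf e^(-13x) dx = [-1/13 * e^(-13x)]_0^inf
= 0 - (-1/13) = 1/13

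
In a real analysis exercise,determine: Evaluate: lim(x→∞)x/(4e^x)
Apply L'Hôpital 1 times (∞/∞ each time):
Eventually get 1!/(4e^x) → 0

Answer: 0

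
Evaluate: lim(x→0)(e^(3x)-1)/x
L'Hôpital (0/0): lim 3e^(3x)/1=3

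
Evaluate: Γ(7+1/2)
Γ(n+1/2)=(2n)!√π/(4^n·n!)
=87178291200√π/(16384·5040)=(135135/128)·√π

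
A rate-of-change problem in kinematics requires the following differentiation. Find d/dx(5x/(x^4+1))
Quotient rule: (f/g)'=(f'g - fg')/g²
f=5x, f'=5
g=x^4+1, g'=4x^3

Answer: (5·(x^4+1)-20x^4)/(x^4+1)²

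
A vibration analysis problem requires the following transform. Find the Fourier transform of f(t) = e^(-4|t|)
Using the standard pair: F{e^(-a|t|)}=2a/(a^2 + omega^2)
With a=4: F(omega)=8/(16 + omega^2)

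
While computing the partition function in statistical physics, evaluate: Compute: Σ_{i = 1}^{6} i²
Using formula: Σ i^2=n(n+1)(2n+1)/6=6·7·13/6=91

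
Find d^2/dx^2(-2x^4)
Apply power rule 2 times:
d^1: -8x^3
d^2: -24x^2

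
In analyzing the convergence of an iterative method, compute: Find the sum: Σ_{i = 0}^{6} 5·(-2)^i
Geometric series: S = a(1 - r^n)/(1 - r)
a = 5, r = -2, n = 7
S = 5(1 + 128)/3 = 215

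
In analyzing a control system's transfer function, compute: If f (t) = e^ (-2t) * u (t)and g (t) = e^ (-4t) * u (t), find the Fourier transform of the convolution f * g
By the convolution theorem: F{f*g}=F(omega)*G(omega)
F(omega)=1/(2+j*omega), G(omega)=1/(4+j*omega)
F{f*g}=1/((2+j*omega)(4+j*omega))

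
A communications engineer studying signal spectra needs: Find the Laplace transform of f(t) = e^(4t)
L{e^(at)} = 1/(s-a)
L{e^(4t)} = 1/(s-4)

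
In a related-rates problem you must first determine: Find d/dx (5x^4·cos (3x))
Product rule: (fg)' = f'g + fg'
f = 5x^4, f' = 20x^3
g = cos(3x), g' = -3·sin(3x)

Answer: 20x^3·cos(3x) - 15x^4·sin(3x)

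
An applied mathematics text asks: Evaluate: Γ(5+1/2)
Γ(n+1/2) = (2n)!√π/(4^n·n!)
= 3628800√π/(1024·120) = (945/32)·√π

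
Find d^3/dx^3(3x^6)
Apply power rule 3 times:
d^1: 18x^5
d^2: 90x^4
d^3: 360x^3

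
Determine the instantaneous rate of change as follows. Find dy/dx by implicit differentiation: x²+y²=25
Differentiate both sides: 2x + 2y·(dy/dx) = 0
Solve: dy/dx = -2x/(2y) = -x/y

Answer: dy/dx = -x/y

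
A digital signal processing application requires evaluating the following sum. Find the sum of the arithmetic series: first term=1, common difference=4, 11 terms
Last term: a_n=1+(11-1)·4=41
Sum=n(a_1+a_n)/2=11(1+41)/2=231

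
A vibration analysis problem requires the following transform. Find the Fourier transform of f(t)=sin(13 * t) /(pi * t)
sin(W * t)/(pi * t)=(W/pi) * sinc(W * t/pi) is the impulse response of the ideal low-pass filter with cutoff W (here W=13).
Its Fourier transform is a rectangular function:
F(omega)=1 for |omega| < 13, 0 otherwise

Answer: rect(omega/26) [i.e., 1 for |omega| < 13, 0 otherwise]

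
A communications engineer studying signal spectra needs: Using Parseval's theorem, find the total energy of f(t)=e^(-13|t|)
Parseval's theorem: E=integral |f(t)|^2 dt=(1/2pi) integral |F(omega)|^2 domega
E=integral_{-inf}^{inf} e^(-26|t|) dt=2*integral_0^inf e^(-26t) dt=2/(2*13)=1/13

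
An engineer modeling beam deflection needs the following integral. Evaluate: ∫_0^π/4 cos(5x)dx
Antiderivative: sin(5x)/5
Evaluate at bounds: [sin(5·π/4)/5] - [sin(5·0)/5]
=((-√2/2) - (0))/5=-√2/10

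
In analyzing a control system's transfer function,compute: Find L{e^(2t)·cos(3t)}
First shifting: L{e^(at)f(t)}=F(s-a)
L{cos(3t)}=s/(s²+9)
Shift: (s-2)/((s-2)²+9)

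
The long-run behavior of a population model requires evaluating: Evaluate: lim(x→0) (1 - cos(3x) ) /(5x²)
Using 1-cos(u) ≈ u²/2 for small u:
(1-cos(3x)) ≈ (3x)²/2=9x²/2
So limit=9/(2·5)=9/10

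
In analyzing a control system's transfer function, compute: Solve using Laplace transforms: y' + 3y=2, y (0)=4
Take L of both sides: sY(s) - 4 + 3Y(s)=2/s
Y(s)(s + 3)=2/s + 4
Y(s)=2/(s(s + 3)) + 4/(s + 3)
Partial fractions: 2/(s(s + 3))=(2/3)/s - (2/3)/(s + 3)
So Y(s)=(2/3)/s + (10/3)/(s + 3)
Inverse transform (L^(-1){1/s}=1, L^(-1){1/(s + 3)}=e^(-3t)):

Answer: y(t)=2/3 + (10/3)·e^(-3t)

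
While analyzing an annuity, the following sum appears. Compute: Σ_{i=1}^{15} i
Using formula: Σ i^1=n(n + 1)/2=15·16/2=120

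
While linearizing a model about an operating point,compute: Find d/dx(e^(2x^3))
Chain rule: d/dx[e^u]=e^u · u' where u=2x^3
u'=6x^2

Answer: 6x^2·e^(2x^3)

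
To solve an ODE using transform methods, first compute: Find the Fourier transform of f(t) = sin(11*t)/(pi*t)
sin(W * t)/(pi * t) = (W/pi) * sinc(W * t/pi) is the impulse response of the ideal low-pass filter with cutoff W (here W = 11).
Its Fourier transform is a rectangular function:
F(omega) = 1 for |omega| < 11, 0 otherwise

Answer: rect(omega/22) [i.e., 1 for |omega| < 11, 0 otherwise]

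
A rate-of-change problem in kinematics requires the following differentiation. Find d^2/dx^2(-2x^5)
Apply power rule 2 times:
d^1: -10x^4
d^2: -40x^3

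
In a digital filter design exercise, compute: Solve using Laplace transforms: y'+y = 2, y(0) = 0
Take L of both sides: sY(s) - 0 + Y(s)=2/s
Y(s)(s + 1)=2/s + 0
Y(s)=2/(s(s + 1)) + 0/(s + 1)
Partial fractions: 2/(s(s + 1))=2/s - 2/(s + 1)
So Y(s)=2/s - 2/(s + 1)
Inverse transform (L^(-1){1/s}=1, L^(-1){1/(s + 1)}=e^(-t)):

Answer: y(t)=2 - 2·e^(-t)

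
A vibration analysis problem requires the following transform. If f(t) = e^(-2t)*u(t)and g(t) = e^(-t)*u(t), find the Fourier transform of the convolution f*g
By the convolution theorem: F{f*g} = F(omega)*G(omega)
F(omega) = 1/(2 + j*omega), G(omega) = 1/(1 + j*omega)
F{f*g} = 1/((2 + j*omega)(1 + j*omega))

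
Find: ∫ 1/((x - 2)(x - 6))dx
Partial fractions: 1/((x-2)(x-6)) = A/(x-2) + B/(x-6)
A = -1/4, B = 1/4
∫ [-1/4· 1/(x-2) + 1/4· 1/(x-6)] dx
= (1/4)[ln|x-6| - ln|x-2|] + C

Answer: (1/4)·ln|(x-6)/(x-2)| + C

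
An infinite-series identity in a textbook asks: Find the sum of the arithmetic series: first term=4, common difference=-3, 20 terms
Last term: a_n=4 + (20 - 1)·-3=-53
Sum=n(a_1 + a_n)/2=20(4 + (-53))/2=-490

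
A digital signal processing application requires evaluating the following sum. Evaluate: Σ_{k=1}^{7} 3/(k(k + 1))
Partial fractions: 3/(k(k + 1)) = 3/k - 3/(k + 1)
Telescoping sum: 3(1 - 1/8) = 3·7/8

Answer: 21/8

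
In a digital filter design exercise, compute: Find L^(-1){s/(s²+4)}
L^(-1){s/(s² + w²)}=cos(wt)
Here w=2

Answer: cos(2t)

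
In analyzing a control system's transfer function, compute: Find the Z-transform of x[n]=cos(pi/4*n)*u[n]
Z{cos(w0 * n) * u[n]}=z(z - cos(w0))/(z^2-2z * cos(w0)+1)
With w0=pi/4: X(z)=z(z - cos(pi/4))/(z^2-2z * cos(pi/4)+1)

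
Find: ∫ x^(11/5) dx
Power rule: ∫ x^(11/5) dx = x^(16/5)/(16/5) + C

Answer: (5/16)·x^(16/5) + C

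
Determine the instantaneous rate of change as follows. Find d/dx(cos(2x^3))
Chain rule: d/dx[cos(u)] = -sin(u)·u' where u = 2x^3
u' = 6x^2

Answer: -6x^2·sin(2x^3)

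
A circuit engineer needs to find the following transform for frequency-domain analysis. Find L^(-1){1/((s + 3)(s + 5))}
Partial fractions: 1/((s + 3)(s + 5))=A/(s + 3) + B/(s + 5)
Cover-up: A=1/(s + 5)|_{s=-3}=1/2; B=1/(s + 3)|_{s=-5}=-1/2
L^(-1)=(1/2)e^(-3t) - (1/2)e^(-5t)

Answer: (1/2)(e^(-3t) - e^(-5t))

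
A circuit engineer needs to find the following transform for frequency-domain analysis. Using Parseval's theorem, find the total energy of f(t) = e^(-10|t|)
Parseval's theorem: E = integral |f(t)|^2 dt = (1/2pi) integral |F(omega)|^2 domega
E = integral_{-inf}^{inf} e^(-20|t|) dt = 2*integral_0^inf e^(-20t) dt = 2/(2*10) = 1/10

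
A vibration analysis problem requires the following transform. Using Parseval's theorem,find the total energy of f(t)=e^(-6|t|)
Parseval's theorem: E = integral |f(t)|^2 dt = (1/2pi) integral |F(omega)|^2 domega
E = integral_{-inf}^{inf} e^(-12|t|) dt = 2*integral_0^inf e^(-12t) dt = 2/(2*6) = 1/6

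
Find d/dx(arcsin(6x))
d/dx[arcsin(u)] = u'/√(1-u²), u = 6x, u' = 6

Answer: 6/√(1 - 36x²)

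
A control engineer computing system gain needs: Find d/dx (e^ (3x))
Chain rule: d/dx[e^u] = e^u · u' where u = 3x
u' = 3

Answer: 3·e^(3x)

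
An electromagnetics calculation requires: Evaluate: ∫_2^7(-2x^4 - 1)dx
Step 1: Find antiderivative F(x)=(-2/5)x^5 - x
Step 2: F(7) - F(2)=-33649/5 - (-74/5)=-6715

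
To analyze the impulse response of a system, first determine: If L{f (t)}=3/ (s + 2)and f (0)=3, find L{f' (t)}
L{f'(t)} = s·F(s) - f(0) = 3s/(s + 2) - 3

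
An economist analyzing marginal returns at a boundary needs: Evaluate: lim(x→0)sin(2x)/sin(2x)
sin(u) ≈ u for small u:
sin(2x)/sin(2x) ≈ 2x/(2x) = 2/2

Answer: 1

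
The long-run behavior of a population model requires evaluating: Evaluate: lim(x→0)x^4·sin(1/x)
Squeeze theorem: -|x^4| ≤ x^4·sin(1/x) ≤ |x^4|
Since x^4 → 0 as x → 0, by squeeze theorem the limit is 0

Answer: 0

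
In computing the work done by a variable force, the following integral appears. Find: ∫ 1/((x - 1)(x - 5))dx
Partial fractions: 1/((x-1)(x-5))=A/(x-1) + B/(x-5)
A=-1/4, B=1/4
∫ [-1/4· 1/(x-1) + 1/4· 1/(x-5)] dx
=(1/4)[ln|x-5| - ln|x-1|] + C

Answer: (1/4)·ln|(x-5)/(x-1)| + C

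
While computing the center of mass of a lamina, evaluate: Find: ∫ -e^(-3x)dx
Since d/dx[e^(-3x)]=-3e^(-3x), we get 1/3 e^(-3x) + C

Answer: (1/3)e^(-3x) + C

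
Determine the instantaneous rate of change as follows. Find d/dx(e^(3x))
Chain rule: d/dx[e^u] = e^u · u' where u = 3x
u' = 3

Answer: 3·e^(3x)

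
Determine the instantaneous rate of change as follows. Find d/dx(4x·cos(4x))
Product rule: (fg)'=f'g+fg'
f=4x, f'=4
g=cos(4x), g'=-4·sin(4x)

Answer: 4·cos(4x)-16x·sin(4x)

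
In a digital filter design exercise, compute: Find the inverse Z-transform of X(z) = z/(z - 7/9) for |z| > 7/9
Standard pair: z/(z-a) <-> a^n*u[n] for causal signals
With a = 7/9: x[n] = (7/9)^n*u[n]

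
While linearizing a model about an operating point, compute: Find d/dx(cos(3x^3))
Chain rule: d/dx[cos(u)]=-sin(u)·u' where u=3x^3
u'=9x^2

Answer: -9x^2·sin(3x^3)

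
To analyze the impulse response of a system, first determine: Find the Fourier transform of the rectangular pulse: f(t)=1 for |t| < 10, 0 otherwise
F(omega) = integral from -10 to 10 of e^(-j * omega * t) dt
= 2 * sin(10 * omega)/omega = 20 * sinc(10 * omega/pi)

Answer: 2 * sin(10 * omega)/omega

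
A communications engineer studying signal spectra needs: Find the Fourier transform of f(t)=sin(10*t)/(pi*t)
sin(W * t)/(pi * t) = (W/pi) * sinc(W * t/pi) is the impulse response of the ideal low-pass filter with cutoff W (here W = 10).
Its Fourier transform is a rectangular function:
F(omega) = 1 for |omega| < 10, 0 otherwise

Answer: rect(omega/20) [i.e., 1 for |omega| < 10, 0 otherwise]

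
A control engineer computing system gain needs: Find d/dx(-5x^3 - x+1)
Power rule: d/dx(ax^n)=n·a·x^(n-1)
Term by term: -15·x^2 - 1

Answer: -15x^2 - 1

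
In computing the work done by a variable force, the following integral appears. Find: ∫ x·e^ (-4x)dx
Integration by parts: u = x, dv = e^(-4x) dx
du = dx, v = e^(-4x)/(-4)
= x·e^(-4x)/(-4) - ∫ e^(-4x)/(-4) dx
= x·e^(-4x)/(-4) - e^(-4x)/16+C

Answer: e^(-4x)(x/(-4)-1/16)+C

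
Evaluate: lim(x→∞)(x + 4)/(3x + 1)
Divide numerator and denominator by x:
lim (1+4/x)/(3+1/x) = 1/3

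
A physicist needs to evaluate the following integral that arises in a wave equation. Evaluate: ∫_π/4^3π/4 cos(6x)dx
Antiderivative: sin(6x)/6
Evaluate at bounds: [sin(6·3π/4)/6] - [sin(6·π/4)/6]
= ((1) - (-1))/6 = 1/3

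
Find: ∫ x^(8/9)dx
Power rule: ∫ x^(8/9) dx=x^(17/9)/(17/9)+C

Answer: (9/17)·x^(17/9)+C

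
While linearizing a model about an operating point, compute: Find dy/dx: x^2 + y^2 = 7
Differentiate: 2x + 2y·(dy/dx) = 0
dy/dx = -2x/(2y)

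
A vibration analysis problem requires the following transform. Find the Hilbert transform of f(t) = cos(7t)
The Hilbert transform shifts each frequency component by -pi/2.
H{cos(wt)}=sin(wt)
With w=7: H{cos(7t)}=sin(7t)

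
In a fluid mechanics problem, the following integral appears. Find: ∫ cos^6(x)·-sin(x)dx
Let u = cos(x), du = -sin(x) dx
∫ u^6 du = u^7/7 + C

Answer: cos^7(x)/7 + C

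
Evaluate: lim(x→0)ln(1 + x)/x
L'Hôpital (0/0): lim 1/(1+x) / 1=1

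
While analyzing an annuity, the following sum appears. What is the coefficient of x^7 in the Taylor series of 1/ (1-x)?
1/(1-x) = Σ x^n for |x|<1
All coefficients are 1

Answer: 1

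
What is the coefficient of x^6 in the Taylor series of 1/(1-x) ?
1/(1-x)=Σ x^n for |x|<1
All coefficients are 1

Answer: 1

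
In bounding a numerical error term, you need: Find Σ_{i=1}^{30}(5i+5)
=5·Σ i+5·30=5·465+150=2475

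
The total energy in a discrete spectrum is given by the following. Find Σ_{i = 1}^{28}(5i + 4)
= 5·Σ i + 4·28 = 5·406 + 112 = 2142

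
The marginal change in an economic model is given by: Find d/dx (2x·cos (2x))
Product rule: (fg)'=f'g + fg'
f=2x, f'=2
g=cos(2x), g'=-2·sin(2x)

Answer: 2·cos(2x) - 4x·sin(2x)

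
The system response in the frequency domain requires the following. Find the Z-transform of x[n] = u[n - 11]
Using the time-shift property: Z{u[n-11]} = z^(-11) * z/(z-1)
= z^(-10)/(z-1)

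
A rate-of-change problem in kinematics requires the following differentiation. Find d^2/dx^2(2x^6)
Apply power rule 2 times:
d^1: 12x^5
d^2: 60x^4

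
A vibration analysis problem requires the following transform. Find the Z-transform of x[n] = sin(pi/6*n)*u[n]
Z{sin(w0 * n) * u[n]} = z * sin(w0)/(z^2 - 2z * cos(w0) + 1)
With w0 = pi/6: X(z) = z * sin(pi/6)/(z^2 - 2z * cos(pi/6) + 1)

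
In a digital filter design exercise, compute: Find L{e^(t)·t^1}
First shifting: L{e^(at)f(t)}=F(s-a)
L{t^1}=1/s^2
Shift s → s-1: 1/(s-1)^2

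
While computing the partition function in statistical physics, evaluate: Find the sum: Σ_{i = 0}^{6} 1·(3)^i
Geometric series: S = a(1 - r^n)/(1 - r)
a = 1, r = 3, n = 7
S = 1(1-2187)/-2 = 1093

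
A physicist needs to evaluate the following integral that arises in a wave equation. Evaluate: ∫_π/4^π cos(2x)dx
Antiderivative: sin(2x)/2
Evaluate at bounds: [sin(2·π)/2] - [sin(2·π/4)/2]
= ((0) - (1))/2 = -1/2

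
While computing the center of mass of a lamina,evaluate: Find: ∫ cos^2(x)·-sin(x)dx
Let u = cos(x), du = -sin(x) dx
∫ u^2 du = u^3/3 + C

Answer: cos^3(x)/3 + C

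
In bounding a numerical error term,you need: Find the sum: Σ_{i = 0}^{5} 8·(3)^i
Geometric series: S = a(1 - r^n)/(1 - r)
a = 8, r = 3, n = 6
S = 8(1-729)/-2 = 2912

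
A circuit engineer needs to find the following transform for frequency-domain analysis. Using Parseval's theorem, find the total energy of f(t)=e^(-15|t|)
Parseval's theorem: E = integral |f(t)|^2 dt = (1/2pi) integral |F(omega)|^2 domega
E = integral_{-inf}^{inf} e^(-30|t|) dt = 2*integral_0^inf e^(-30t) dt = 2/(2*15) = 1/15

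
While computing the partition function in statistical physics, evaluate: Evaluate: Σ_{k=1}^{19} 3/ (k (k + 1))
Partial fractions: 3/(k(k+1)) = 3/k - 3/(k+1)
Telescoping sum: 3(1-1/20) = 3·19/20

Answer: 57/20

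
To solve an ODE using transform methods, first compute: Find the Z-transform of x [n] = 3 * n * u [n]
Z{n * u[n]} = z/(z-1)^2
By linearity: Z{3 * n * u[n]} = 3z/(z-1)^2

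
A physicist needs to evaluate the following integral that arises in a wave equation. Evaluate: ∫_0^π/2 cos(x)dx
Antiderivative: sin(x)
Evaluate at bounds: [sin(1·π/2)/1] - [sin(1·0)/1]
=((1) - (0))/1=1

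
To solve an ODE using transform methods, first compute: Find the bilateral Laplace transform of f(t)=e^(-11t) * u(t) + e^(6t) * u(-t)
For e^(-11t) * u(t): L=1/(s+11), Re(s) > -11
For e^(6t) * u(-t): L=-1/(s-6), Re(s) < 6
Combined: F(s)=1/(s+11)-1/(s-6), -11 < Re(s) < 6

Answer: 1/(s+11)-1/(s-6), ROC: -11 < Re(s) < 6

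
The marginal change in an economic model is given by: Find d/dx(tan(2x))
Chain rule: d/dx[tan(u)]=sec²(u)·u' where u=2x
u'=2

Answer: 2·sec²(2x)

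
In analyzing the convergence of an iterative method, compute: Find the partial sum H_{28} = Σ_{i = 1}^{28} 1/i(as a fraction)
H_28=1+1/2+1/3+...+1/28
=315404588903/80313433200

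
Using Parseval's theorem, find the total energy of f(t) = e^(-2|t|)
Parseval's theorem: E=integral |f(t)|^2 dt=(1/2pi) integral |F(omega)|^2 domega
E=integral_{-inf}^{inf} e^(-4|t|) dt=2 * integral_0^inf e^(-4t) dt=2/(2 * 2)=1/2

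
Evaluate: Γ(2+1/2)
Γ(n+1/2) = (2n)!√π/(4^n·n!)
= 24√π/(16·2) = (3/4)·√π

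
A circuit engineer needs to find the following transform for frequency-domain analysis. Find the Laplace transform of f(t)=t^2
L{t^n} = n!/s^(n + 1)
L{t^2} = 2!/s^3 = 2/s^3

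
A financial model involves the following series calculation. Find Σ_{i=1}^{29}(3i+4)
= 3·Σ i+4·29 = 3·435+116 = 1421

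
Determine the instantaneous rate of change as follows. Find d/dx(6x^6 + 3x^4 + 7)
Power rule: d/dx(ax^n) = n·a·x^(n-1)
Term by term: 36·x^5+12·x^3

Answer: 36x^5+12x^3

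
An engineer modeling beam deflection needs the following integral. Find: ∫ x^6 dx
Using power rule: ∫ x^6 dx=1/7 x^7+C=(1/7)x^7+C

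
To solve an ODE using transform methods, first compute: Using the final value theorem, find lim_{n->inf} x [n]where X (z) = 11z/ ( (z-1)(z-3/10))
Final value theorem: lim x[n]=lim_{z->1} (z-1) * X(z)
(z-1) * X(z)=11z/(z-3/10)
As z->1: 11/(1-3/10)=11/(7/10)=110/7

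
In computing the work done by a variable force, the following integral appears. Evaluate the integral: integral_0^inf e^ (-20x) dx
integral_0^inf e^(-20x) dx=[-1/20 * e^(-20x)]_0^inf
=0 - (-1/20)=1/20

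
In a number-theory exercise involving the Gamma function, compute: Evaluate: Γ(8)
Γ(n)=(n-1)! for positive integers
Γ(8)=7!=5040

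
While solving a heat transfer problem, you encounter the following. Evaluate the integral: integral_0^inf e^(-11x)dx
integral_0^inf e^(-11x) dx = [-1/11*e^(-11x)]_0^inf
= 0 - (-1/11) = 1/11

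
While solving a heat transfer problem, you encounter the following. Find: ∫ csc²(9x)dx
Since d/dx[-cot(9x)] = 9csc²(9x), integral = -cot(9x)/9+C

Answer: (-1/9)cot(9x)+C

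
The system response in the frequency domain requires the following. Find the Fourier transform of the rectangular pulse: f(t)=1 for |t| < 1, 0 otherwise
F(omega)=integral from -1 to 1 of e^(-j * omega * t) dt
=2 * sin(1 * omega)/omega=2 * sinc(1 * omega/pi)

Answer: 2 * sin(1 * omega)/omega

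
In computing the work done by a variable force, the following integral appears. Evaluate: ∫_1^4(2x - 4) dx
Step 1: Find antiderivative F(x)=x^2-4x
Step 2: F(4) - F(1)=0 - (-3)=3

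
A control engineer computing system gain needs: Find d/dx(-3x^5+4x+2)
Power rule: d/dx(ax^n) = n·a·x^(n-1)
Term by term: -15·x^4+4

Answer: -15x^4+4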